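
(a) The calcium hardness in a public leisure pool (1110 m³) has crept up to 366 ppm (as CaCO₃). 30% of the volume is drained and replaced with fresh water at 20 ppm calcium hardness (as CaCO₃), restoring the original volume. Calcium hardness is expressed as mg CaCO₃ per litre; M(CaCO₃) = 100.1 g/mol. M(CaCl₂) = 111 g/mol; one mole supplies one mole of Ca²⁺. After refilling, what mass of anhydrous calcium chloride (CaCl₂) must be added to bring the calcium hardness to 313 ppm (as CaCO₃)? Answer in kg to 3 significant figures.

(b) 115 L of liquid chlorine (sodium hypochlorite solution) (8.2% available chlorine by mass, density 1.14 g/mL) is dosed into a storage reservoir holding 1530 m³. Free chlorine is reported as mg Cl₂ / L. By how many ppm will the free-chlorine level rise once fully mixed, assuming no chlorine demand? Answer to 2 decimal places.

(a) 62.5 kg; (b) 7.03 ppm

(a) Volume: 1110 m³ = 1,110,000 L.
(a) After draining 30% and refilling: 366 × 0.70 + 20 × 0.30 = 262.2 ppm.
(a) Deficit to target: 313 − 262.2 = 50.8 mg/L.
(a) As CaCO₃: 50.8 mg/L × 1,110,000 L = 56,390 g; ÷ 100.1 = 563.3 mol Ca²⁺.
(a) Mass: 563.3 × 111 = 62,530 g.

(b) Volume: 1530 m³ = 1,530,000 L.
(b) Mass of solution: 115 L × 1000 mL/L × 1.14 g/mL = 131,100 g.
(b) Available chlorine delivered: 131,100 g × 0.082 = 10,750 g as Cl₂.
(b) Concentration rise: 10,750 g / 1,530,000 L = 7.026 mg/L = 7.03 ppm.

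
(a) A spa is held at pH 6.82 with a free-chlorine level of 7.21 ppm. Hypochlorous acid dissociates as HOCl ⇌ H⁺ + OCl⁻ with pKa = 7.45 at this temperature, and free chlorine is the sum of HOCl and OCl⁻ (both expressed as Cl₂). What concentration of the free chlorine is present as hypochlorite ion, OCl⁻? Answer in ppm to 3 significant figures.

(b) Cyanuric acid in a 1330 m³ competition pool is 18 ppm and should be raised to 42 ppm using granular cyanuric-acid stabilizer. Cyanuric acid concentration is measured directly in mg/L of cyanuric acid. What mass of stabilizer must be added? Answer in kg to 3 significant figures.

(a) 1.37 ppm; (b) 31.9 kg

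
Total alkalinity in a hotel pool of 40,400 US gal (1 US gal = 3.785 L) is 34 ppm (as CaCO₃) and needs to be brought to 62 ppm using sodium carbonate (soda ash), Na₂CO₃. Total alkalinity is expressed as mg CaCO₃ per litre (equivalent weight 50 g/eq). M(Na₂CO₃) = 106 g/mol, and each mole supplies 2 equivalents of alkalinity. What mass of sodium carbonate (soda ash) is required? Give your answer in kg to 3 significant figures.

4.54 kg

Volume: 40,400 US gal × 3.785 L/gal = 152,914 L.
Alkalinity to add: (62 − 34) = 28 mg/L as CaCO₃ × 152,914 L = 4282 g as CaCO₃.
Equivalents: 4282 g ÷ 50 g/eq = 85.63 eq.
Each mole of Na₂CO₃ supplies 2 eq, so 85.63 / 2 = 42.82 mol.
Mass: 42.82 mol × 106 g/mol = 4538 g.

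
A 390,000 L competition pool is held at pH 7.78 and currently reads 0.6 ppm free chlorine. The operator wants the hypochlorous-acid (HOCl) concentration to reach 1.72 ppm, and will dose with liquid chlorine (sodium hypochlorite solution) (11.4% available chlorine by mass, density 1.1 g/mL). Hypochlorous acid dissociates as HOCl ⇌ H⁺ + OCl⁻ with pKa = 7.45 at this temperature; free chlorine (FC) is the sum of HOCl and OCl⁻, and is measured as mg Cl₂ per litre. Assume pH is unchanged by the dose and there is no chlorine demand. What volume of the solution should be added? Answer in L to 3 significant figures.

14.9 L

[OCl⁻]/[HOCl] = 10^(pH − pKa) = 10^(7.78 − 7.45) = 2.138; fraction as HOCl = 1/(1 + 2.138) = 0.3187.
Free chlorine required for 1.72 ppm HOCl: 1.72 / 0.3187 = 5.397 ppm.
FC to add: 5.397 − 0.6 = 4.797 mg/L as Cl₂.
Cl₂ equivalent: 4.797 mg/L × 390,000 L = 1871 g.
Product at 11.4% available Cl: 1871 / 0.114 = 16,410 g.
Volume: 16,410 g ÷ 1.1 g/mL = 14,920 mL.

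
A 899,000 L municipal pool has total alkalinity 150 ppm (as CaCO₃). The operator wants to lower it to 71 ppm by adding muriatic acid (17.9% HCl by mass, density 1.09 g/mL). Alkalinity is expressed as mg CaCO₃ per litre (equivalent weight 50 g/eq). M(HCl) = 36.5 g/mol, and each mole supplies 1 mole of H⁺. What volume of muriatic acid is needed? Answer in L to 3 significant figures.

Alkalinity to neutralize: (150 − 71) = 79 mg/L as CaCO₃ × 899,000 L = 71,020 g as CaCO₃.
Equivalents of H⁺ required: 71,020 ÷ 50 g/eq = 1420 eq = 1420 mol HCl.
Mass of HCl: 1420 × 36.5 = 51,850 g.
Mass of 17.9% solution: 51,850 / 0.179 = 289,600 g.
Volume: 289,600 g ÷ 1.09 g/mL = 265,700 mL.

266 L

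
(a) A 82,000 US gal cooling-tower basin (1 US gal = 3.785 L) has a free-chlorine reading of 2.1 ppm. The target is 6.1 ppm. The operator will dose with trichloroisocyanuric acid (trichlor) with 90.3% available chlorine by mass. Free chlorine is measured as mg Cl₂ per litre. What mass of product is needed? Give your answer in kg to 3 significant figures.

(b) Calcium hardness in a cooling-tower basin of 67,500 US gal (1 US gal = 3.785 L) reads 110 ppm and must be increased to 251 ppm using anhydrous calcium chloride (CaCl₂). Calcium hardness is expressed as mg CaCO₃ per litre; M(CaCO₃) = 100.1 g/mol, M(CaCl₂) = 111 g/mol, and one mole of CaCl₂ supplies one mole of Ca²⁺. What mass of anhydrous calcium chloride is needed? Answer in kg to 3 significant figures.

(a) 1.37 kg; (b) 39.9 kg

(a) Volume: 82,000 US gal × 3.785 L/gal = 310,370 L.
(a) Chlorine deficit: 6.1 − 2.1 = 4 ppm = 4 mg/L as Cl₂.
(a) Cl₂ equivalent needed: 4 mg/L × 310,370 L = 1,241,000 mg = 1241 g.
(a) Product at 90.3% available chlorine: 1241 / 0.903 = 1375 g.

(b) Volume: 67,500 US gal × 3.785 L/gal = 255,488 L.
(b) Hardness to add: (251 − 110) = 141 mg/L as CaCO₃ × 255,488 L = 36,020 g as CaCO₃.
(b) Moles of Ca²⁺ (1 mol Ca²⁺ ≡ 1 mol CaCO₃): 36,020 / 100.1 g/mol = 359.9 mol.
(b) Mass of CaCl₂: 359.9 × 111 = 39,950 g.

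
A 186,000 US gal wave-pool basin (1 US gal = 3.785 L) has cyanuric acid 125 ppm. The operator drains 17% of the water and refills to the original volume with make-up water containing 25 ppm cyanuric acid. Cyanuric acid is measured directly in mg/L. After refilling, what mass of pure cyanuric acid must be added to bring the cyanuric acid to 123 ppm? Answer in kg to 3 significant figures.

Volume: 186,000 US gal × 3.785 L/gal = 704,010 L.
After draining 17% and refilling: 125 × 0.83 + 25 × 0.17 = 108 ppm.
Deficit to target: 123 − 108 = 15 mg/L.
Mass: 15 mg/L × 704,010 L = 10,560 g cyanuric acid.

10.6 kg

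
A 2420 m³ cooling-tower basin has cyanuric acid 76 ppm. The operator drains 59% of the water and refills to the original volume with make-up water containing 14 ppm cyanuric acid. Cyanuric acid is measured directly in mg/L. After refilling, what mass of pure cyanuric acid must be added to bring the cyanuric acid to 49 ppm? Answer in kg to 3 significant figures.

23.2 kg

Volume: 2420 m³ = 2,420,000 L.
After draining 59% and refilling: 76 × 0.41 + 14 × 0.59 = 39.42 ppm.
Deficit to target: 49 − 39.42 = 9.58 mg/L.
Mass: 9.58 mg/L × 2,420,000 L = 23,180 g cyanuric acid.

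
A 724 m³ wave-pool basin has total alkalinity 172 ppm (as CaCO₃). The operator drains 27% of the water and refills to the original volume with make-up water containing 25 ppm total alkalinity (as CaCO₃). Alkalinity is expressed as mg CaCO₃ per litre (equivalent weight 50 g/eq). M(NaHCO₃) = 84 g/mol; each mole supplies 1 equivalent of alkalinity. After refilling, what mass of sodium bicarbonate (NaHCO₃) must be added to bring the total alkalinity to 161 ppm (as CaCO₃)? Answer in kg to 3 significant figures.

34.9 kg

Volume: 724 m³ = 724,000 L.
After draining 27% and refilling: 172 × 0.73 + 25 × 0.27 = 132.31 ppm.
Deficit to target: 161 − 132.31 = 28.69 mg/L.
As CaCO₃: 28.69 mg/L × 724,000 L = 20,770 g; ÷ 50 g/eq ÷ 1 = 415.4 mol NaHCO₃.
Mass: 415.4 × 84 = 34,900 g.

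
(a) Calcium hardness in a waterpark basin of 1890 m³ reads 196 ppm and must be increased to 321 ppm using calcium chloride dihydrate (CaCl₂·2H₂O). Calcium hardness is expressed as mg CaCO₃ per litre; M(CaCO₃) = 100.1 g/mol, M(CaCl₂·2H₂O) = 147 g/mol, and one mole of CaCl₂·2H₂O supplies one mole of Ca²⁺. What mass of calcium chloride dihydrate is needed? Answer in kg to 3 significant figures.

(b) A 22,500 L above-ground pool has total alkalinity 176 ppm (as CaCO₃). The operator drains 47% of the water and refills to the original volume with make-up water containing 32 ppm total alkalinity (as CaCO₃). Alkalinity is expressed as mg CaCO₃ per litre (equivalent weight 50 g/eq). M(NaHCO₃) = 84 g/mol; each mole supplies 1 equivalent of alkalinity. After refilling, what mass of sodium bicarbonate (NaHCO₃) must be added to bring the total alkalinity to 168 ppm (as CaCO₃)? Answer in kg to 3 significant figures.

(a) Volume: 1890 m³ = 1,890,000 L.
(a) Hardness to add: (321 − 196) = 125 mg/L as CaCO₃ × 1,890,000 L = 236,200 g as CaCO₃.
(a) Moles of Ca²⁺ (1 mol Ca²⁺ ≡ 1 mol CaCO₃): 236,200 / 100.1 g/mol = 2360 mol.
(a) Mass of CaCl₂·2H₂O: 2360 × 147 = 346,900 g.

(b) After draining 47% and refilling: 176 × 0.53 + 32 × 0.47 = 108.32 ppm.
(b) Deficit to target: 168 − 108.32 = 59.68 mg/L.
(b) As CaCO₃: 59.68 mg/L × 22,500 L = 1343 g; ÷ 50 g/eq ÷ 1 = 26.86 mol NaHCO₃.
(b) Mass: 26.86 × 84 = 2256 g.

(a) 347 kg; (b) 2.26 kg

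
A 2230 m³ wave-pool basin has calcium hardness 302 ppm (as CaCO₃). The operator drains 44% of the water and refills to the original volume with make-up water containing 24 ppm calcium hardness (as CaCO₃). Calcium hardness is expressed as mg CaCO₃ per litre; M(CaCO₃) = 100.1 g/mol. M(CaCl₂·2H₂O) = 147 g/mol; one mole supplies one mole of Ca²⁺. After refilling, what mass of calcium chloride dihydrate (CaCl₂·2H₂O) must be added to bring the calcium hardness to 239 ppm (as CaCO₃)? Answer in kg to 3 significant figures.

194 kg

Volume: 2230 m³ = 2,230,000 L.
After draining 44% and refilling: 302 × 0.56 + 24 × 0.44 = 179.68 ppm.
Deficit to target: 239 − 179.68 = 59.32 mg/L.
As CaCO₃: 59.32 mg/L × 2,230,000 L = 132,300 g; ÷ 100.1 = 1322 mol Ca²⁺.
Mass: 1322 × 147 = 194,300 g.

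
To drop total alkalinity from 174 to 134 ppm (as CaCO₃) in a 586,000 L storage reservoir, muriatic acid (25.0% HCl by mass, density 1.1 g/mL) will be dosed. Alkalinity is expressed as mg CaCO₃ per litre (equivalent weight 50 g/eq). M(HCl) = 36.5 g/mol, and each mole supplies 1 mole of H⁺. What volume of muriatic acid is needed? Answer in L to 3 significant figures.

Alkalinity to neutralize: (174 − 134) = 40 mg/L as CaCO₃ × 586,000 L = 23,440 g as CaCO₃.
Equivalents of H⁺ required: 23,440 ÷ 50 g/eq = 468.8 eq = 468.8 mol HCl.
Mass of HCl: 468.8 × 36.5 = 17,110 g.
Mass of 25.0% solution: 17,110 / 0.25 = 68,440 g.
Volume: 68,440 g ÷ 1.1 g/mL = 62,220 mL.

62.2 L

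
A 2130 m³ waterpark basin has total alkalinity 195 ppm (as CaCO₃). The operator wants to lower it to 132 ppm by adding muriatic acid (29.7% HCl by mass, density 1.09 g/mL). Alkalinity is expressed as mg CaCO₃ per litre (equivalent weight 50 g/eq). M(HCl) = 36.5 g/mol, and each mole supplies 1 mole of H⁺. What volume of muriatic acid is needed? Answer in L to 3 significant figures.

Volume: 2130 m³ = 2,130,000 L.
Alkalinity to neutralize: (195 − 132) = 63 mg/L as CaCO₃ × 2,130,000 L = 134,200 g as CaCO₃.
Equivalents of H⁺ required: 134,200 ÷ 50 g/eq = 2684 eq = 2684 mol HCl.
Mass of HCl: 2684 × 36.5 = 97,960 g.
Mass of 29.7% solution: 97,960 / 0.297 = 329,800 g.
Volume: 329,800 g ÷ 1.09 g/mL = 302,600 mL.

303 L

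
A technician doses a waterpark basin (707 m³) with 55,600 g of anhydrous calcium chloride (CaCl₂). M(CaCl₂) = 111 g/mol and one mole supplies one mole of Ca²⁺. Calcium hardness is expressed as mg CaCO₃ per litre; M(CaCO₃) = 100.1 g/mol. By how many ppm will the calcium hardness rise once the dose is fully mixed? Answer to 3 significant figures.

Volume: 707 m³ = 707,000 L.
Moles of Ca²⁺: 55,600 g ÷ 111 g/mol = 500.9 mol.
As CaCO₃: 500.9 mol × 100.1 g/mol = 50,140 g.
Rise: 50,140 g / 707,000 L × 1000 = 70.92 mg/L.

70.9 ppm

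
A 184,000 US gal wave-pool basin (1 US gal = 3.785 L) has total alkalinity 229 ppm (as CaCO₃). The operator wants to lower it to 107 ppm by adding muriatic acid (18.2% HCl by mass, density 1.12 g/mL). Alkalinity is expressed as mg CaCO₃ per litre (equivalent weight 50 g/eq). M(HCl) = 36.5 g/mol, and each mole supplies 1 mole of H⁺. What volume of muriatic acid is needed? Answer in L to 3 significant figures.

304 L

Volume: 184,000 US gal × 3.785 L/gal = 696,440 L.
Alkalinity to neutralize: (229 − 107) = 122 mg/L as CaCO₃ × 696,440 L = 84,970 g as CaCO₃.
Equivalents of H⁺ required: 84,970 ÷ 50 g/eq = 1699 eq = 1699 mol HCl.
Mass of HCl: 1699 × 36.5 = 62,020 g.
Mass of 18.2% solution: 62,020 / 0.182 = 340,800 g.
Volume: 340,800 g ÷ 1.12 g/mL = 304,300 mL.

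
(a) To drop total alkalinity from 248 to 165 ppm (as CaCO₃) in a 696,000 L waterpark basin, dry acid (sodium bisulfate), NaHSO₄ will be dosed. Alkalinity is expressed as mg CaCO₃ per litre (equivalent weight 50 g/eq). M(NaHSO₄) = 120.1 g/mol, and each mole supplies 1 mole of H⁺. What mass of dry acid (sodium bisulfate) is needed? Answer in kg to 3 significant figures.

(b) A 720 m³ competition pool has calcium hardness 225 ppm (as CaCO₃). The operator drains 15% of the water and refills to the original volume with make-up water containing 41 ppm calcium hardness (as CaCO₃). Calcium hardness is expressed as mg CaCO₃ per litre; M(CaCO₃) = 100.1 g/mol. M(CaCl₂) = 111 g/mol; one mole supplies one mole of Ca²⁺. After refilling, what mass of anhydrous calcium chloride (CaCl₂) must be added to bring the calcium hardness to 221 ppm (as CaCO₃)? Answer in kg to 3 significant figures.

(a) Alkalinity to neutralize: (248 − 165) = 83 mg/L as CaCO₃ × 696,000 L = 57,770 g as CaCO₃.
(a) Equivalents of H⁺ required: 57,770 ÷ 50 g/eq = 1155 eq = 1155 mol NaHSO₄.
(a) Mass of NaHSO₄: 1155 × 120.1 = 138,800 g.

(b) Volume: 720 m³ = 720,000 L.
(b) After draining 15% and refilling: 225 × 0.85 + 41 × 0.15 = 197.4 ppm.
(b) Deficit to target: 221 − 197.4 = 23.6 mg/L.
(b) As CaCO₃: 23.6 mg/L × 720,000 L = 16,990 g; ÷ 100.1 = 169.8 mol Ca²⁺.
(b) Mass: 169.8 × 111 = 18,840 g.

(a) 139 kg; (b) 18.8 kg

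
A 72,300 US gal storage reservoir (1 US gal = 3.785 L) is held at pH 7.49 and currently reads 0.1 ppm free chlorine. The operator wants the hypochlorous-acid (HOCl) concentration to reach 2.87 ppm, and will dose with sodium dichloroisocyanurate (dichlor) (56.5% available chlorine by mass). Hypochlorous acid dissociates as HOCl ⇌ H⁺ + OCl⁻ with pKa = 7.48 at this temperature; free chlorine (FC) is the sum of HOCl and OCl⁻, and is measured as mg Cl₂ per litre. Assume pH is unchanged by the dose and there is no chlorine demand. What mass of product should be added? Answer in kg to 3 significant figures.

Volume: 72,300 US gal × 3.785 L/gal = 273,656 L.
[OCl⁻]/[HOCl] = 10^(pH − pKa) = 10^(7.49 − 7.48) = 1.023; fraction as HOCl = 1/(1 + 1.023) = 0.4942.
Free chlorine required for 2.87 ppm HOCl: 2.87 / 0.4942 = 5.807 ppm.
FC to add: 5.807 − 0.1 = 5.707 mg/L as Cl₂.
Cl₂ equivalent: 5.707 mg/L × 273,656 L = 1562 g.
Product at 56.5% available Cl: 1562 / 0.565 = 2764 g.

2.76 kg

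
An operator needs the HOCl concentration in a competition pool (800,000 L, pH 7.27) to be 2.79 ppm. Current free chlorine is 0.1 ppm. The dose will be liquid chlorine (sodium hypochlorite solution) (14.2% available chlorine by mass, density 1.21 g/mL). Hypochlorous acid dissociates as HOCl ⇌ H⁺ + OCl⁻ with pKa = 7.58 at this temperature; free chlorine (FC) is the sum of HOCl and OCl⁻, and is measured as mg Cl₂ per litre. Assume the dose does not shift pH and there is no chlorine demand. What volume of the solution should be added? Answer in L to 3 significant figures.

[OCl⁻]/[HOCl] = 10^(pH − pKa) = 10^(7.27 − 7.58) = 0.4898; fraction as HOCl = 1/(1 + 0.4898) = 0.6712.
Free chlorine required for 2.79 ppm HOCl: 2.79 / 0.6712 = 4.156 ppm.
FC to add: 4.156 − 0.1 = 4.056 mg/L as Cl₂.
Cl₂ equivalent: 4.056 mg/L × 800,000 L = 3245 g.
Product at 14.2% available Cl: 3245 / 0.142 = 22,850 g.
Volume: 22,850 g ÷ 1.21 g/mL = 18,890 mL.

18.9 L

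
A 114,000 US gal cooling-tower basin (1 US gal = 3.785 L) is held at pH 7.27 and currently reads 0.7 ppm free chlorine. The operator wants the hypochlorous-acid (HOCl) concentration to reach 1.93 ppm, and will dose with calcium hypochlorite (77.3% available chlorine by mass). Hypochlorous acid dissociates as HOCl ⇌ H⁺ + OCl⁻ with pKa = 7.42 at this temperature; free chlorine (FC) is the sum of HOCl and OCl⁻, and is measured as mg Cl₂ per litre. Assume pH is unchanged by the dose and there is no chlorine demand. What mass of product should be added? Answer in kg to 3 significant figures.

Volume: 114,000 US gal × 3.785 L/gal = 431,490 L.
[OCl⁻]/[HOCl] = 10^(pH − pKa) = 10^(7.27 − 7.42) = 0.7079; fraction as HOCl = 1/(1 + 0.7079) = 0.5855.
Free chlorine required for 1.93 ppm HOCl: 1.93 / 0.5855 = 3.296 ppm.
FC to add: 3.296 − 0.7 = 2.596 mg/L as Cl₂.
Cl₂ equivalent: 2.596 mg/L × 431,490 L = 1120 g.
Product at 77.3% available Cl: 1120 / 0.773 = 1449 g.

1.45 kg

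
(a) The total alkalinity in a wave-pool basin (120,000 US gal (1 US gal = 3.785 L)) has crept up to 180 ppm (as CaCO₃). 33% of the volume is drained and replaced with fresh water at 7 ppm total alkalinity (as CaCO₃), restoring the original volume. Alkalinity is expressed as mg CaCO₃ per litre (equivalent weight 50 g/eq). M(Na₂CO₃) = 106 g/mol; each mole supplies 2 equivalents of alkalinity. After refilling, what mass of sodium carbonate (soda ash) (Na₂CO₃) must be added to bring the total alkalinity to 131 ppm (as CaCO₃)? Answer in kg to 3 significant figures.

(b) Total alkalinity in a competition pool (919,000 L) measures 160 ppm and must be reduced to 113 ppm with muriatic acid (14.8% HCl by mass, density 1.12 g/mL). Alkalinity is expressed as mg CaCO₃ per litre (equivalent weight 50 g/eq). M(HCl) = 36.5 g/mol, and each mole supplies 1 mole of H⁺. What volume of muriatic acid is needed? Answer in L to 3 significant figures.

(a) Volume: 120,000 US gal × 3.785 L/gal = 454,200 L.
(a) After draining 33% and refilling: 180 × 0.67 + 7 × 0.33 = 122.91 ppm.
(a) Deficit to target: 131 − 122.91 = 8.09 mg/L.
(a) As CaCO₃: 8.09 mg/L × 454,200 L = 3674 g; ÷ 50 g/eq ÷ 2 = 36.74 mol Na₂CO₃.
(a) Mass: 36.74 × 106 = 3895 g.

(b) Alkalinity to neutralize: (160 − 113) = 47 mg/L as CaCO₃ × 919,000 L = 43,190 g as CaCO₃.
(b) Equivalents of H⁺ required: 43,190 ÷ 50 g/eq = 863.9 eq = 863.9 mol HCl.
(b) Mass of HCl: 863.9 × 36.5 = 31,530 g.
(b) Mass of 14.8% solution: 31,530 / 0.148 = 213,000 g.
(b) Volume: 213,000 g ÷ 1.12 g/mL = 190,200 mL.

(a) 3.89 kg; (b) 190 L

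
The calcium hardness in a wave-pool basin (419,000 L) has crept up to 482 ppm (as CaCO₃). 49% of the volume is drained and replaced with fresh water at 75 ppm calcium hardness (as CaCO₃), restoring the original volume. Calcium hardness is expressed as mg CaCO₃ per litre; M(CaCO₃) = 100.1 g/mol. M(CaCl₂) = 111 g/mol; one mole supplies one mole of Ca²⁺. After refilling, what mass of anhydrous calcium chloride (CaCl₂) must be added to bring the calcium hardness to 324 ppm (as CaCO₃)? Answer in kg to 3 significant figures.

After draining 49% and refilling: 482 × 0.51 + 75 × 0.49 = 282.57 ppm.
Deficit to target: 324 − 282.57 = 41.43 mg/L.
As CaCO₃: 41.43 mg/L × 419,000 L = 17,360 g; ÷ 100.1 = 173.4 mol Ca²⁺.
Mass: 173.4 × 111 = 19,250 g.

19.2 kg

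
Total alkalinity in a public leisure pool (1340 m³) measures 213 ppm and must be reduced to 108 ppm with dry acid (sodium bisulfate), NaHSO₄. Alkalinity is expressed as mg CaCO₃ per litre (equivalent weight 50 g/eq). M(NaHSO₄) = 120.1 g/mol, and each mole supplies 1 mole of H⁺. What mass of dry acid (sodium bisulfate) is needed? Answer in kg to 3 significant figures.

338 kg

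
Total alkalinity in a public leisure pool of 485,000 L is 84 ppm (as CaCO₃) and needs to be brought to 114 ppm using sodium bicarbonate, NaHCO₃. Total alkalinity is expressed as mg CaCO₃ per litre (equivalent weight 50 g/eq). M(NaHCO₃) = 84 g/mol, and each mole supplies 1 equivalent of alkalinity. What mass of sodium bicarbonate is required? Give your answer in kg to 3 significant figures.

24.4 kg

Alkalinity to add: (114 − 84) = 30 mg/L as CaCO₃ × 485,000 L = 14,550 g as CaCO₃.
Equivalents: 14,550 g ÷ 50 g/eq = 291 eq.
NaHCO₃ supplies 1 eq per mole → 291 mol.
Mass: 291 mol × 84 g/mol = 24,440 g.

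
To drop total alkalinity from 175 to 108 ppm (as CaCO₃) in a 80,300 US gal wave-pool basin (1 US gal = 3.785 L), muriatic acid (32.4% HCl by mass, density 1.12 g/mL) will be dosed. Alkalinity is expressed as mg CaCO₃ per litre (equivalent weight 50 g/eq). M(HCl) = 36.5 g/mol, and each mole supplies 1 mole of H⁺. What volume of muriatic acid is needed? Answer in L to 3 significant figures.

41.0 L

Volume: 80,300 US gal × 3.785 L/gal = 303,936 L.
Alkalinity to neutralize: (175 − 108) = 67 mg/L as CaCO₃ × 303,936 L = 20,360 g as CaCO₃.
Equivalents of H⁺ required: 20,360 ÷ 50 g/eq = 407.3 eq = 407.3 mol HCl.
Mass of HCl: 407.3 × 36.5 = 14,870 g.
Mass of 32.4% solution: 14,870 / 0.324 = 45,880 g.
Volume: 45,880 g ÷ 1.12 g/mL = 40,970 mL.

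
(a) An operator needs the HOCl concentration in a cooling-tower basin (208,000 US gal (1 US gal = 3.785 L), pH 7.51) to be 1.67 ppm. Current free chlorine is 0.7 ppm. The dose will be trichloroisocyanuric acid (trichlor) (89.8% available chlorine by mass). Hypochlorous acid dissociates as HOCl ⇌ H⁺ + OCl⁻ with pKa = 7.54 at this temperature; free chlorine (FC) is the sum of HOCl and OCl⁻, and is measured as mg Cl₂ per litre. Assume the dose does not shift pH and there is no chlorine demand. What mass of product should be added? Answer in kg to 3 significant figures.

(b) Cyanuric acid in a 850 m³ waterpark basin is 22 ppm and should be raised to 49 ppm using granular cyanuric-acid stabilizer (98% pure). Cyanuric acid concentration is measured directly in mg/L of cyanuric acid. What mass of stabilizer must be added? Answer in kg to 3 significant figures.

(a) 2.22 kg; (b) 23.4 kg

(a) Volume: 208,000 US gal × 3.785 L/gal = 787,280 L.
(a) [OCl⁻]/[HOCl] = 10^(pH − pKa) = 10^(7.51 − 7.54) = 0.9333; fraction as HOCl = 1/(1 + 0.9333) = 0.5173.
(a) Free chlorine required for 1.67 ppm HOCl: 1.67 / 0.5173 = 3.229 ppm.
(a) FC to add: 3.229 − 0.7 = 2.529 mg/L as Cl₂.
(a) Cl₂ equivalent: 2.529 mg/L × 787,280 L = 1991 g.
(a) Product at 89.8% available Cl: 1991 / 0.898 = 2217 g.

(b) Volume: 850 m³ = 850,000 L.
(b) CYA to add: (49 − 22) = 27 mg/L × 850,000 L = 22,950 g cyanuric acid.
(b) At 98% purity: 22,950 / 0.98 = 23,420 g product.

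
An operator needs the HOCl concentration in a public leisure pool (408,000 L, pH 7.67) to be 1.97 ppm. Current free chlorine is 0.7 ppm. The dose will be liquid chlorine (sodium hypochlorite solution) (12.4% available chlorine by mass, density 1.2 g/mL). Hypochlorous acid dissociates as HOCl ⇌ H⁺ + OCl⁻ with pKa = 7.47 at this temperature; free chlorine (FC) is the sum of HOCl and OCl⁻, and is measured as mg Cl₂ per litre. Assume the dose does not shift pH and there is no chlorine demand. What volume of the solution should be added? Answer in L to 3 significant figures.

12.0 L

[OCl⁻]/[HOCl] = 10^(pH − pKa) = 10^(7.67 − 7.47) = 1.585; fraction as HOCl = 1/(1 + 1.585) = 0.3869.
Free chlorine required for 1.97 ppm HOCl: 1.97 / 0.3869 = 5.092 ppm.
FC to add: 5.092 − 0.7 = 4.392 mg/L as Cl₂.
Cl₂ equivalent: 4.392 mg/L × 408,000 L = 1792 g.
Product at 12.4% available Cl: 1792 / 0.124 = 14,450 g.
Volume: 14,450 g ÷ 1.2 g/mL = 12,040 mL.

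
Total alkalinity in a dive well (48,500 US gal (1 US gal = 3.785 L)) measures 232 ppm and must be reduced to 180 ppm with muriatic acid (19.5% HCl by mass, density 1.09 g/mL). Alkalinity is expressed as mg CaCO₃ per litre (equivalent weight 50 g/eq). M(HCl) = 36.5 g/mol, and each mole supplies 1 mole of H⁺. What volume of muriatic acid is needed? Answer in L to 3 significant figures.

32.8 L

Volume: 48,500 US gal × 3.785 L/gal = 183,572 L.
Alkalinity to neutralize: (232 − 180) = 52 mg/L as CaCO₃ × 183,572 L = 9546 g as CaCO₃.
Equivalents of H⁺ required: 9546 ÷ 50 g/eq = 190.9 eq = 190.9 mol HCl.
Mass of HCl: 190.9 × 36.5 = 6968 g.
Mass of 19.5% solution: 6968 / 0.195 = 35,740 g.
Volume: 35,740 g ÷ 1.09 g/mL = 32,780 mL.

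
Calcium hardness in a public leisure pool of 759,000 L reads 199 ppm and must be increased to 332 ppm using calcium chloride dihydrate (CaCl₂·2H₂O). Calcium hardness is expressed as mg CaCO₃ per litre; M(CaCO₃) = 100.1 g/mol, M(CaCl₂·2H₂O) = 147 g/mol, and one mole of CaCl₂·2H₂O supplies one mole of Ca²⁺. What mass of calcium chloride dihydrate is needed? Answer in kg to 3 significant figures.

148 kg

Hardness to add: (332 − 199) = 133 mg/L as CaCO₃ × 759,000 L = 100,900 g as CaCO₃.
Moles of Ca²⁺ (1 mol Ca²⁺ ≡ 1 mol CaCO₃): 100,900 / 100.1 g/mol = 1008 mol.
Mass of CaCl₂·2H₂O: 1008 × 147 = 148,200 g.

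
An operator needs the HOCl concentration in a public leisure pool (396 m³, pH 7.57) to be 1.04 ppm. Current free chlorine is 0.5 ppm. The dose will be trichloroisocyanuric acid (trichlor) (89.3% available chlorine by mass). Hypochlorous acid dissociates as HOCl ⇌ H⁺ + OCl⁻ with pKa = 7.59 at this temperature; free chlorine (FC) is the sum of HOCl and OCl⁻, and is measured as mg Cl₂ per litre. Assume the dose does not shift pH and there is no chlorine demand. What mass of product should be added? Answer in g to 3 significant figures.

Volume: 396 m³ = 396,000 L.
[OCl⁻]/[HOCl] = 10^(pH − pKa) = 10^(7.57 − 7.59) = 0.955; fraction as HOCl = 1/(1 + 0.955) = 0.5115.
Free chlorine required for 1.04 ppm HOCl: 1.04 / 0.5115 = 2.033 ppm.
FC to add: 2.033 − 0.5 = 1.533 mg/L as Cl₂.
Cl₂ equivalent: 1.533 mg/L × 396,000 L = 607.1 g.
Product at 89.3% available Cl: 607.1 / 0.893 = 679.9 g.

680 g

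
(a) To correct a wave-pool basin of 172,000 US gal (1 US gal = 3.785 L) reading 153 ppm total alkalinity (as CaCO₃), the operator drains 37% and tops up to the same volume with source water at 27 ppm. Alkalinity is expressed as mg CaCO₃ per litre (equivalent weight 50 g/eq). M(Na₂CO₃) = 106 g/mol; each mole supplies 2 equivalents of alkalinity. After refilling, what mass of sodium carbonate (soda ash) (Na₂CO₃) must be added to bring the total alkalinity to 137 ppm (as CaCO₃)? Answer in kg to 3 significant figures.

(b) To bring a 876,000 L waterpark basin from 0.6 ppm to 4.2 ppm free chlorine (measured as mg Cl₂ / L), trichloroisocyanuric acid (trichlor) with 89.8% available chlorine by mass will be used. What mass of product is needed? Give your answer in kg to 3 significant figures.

(a) 21.1 kg; (b) 3.51 kg

(a) Volume: 172,000 US gal × 3.785 L/gal = 651,020 L.
(a) After draining 37% and refilling: 153 × 0.63 + 27 × 0.37 = 106.38 ppm.
(a) Deficit to target: 137 − 106.38 = 30.62 mg/L.
(a) As CaCO₃: 30.62 mg/L × 651,020 L = 19,930 g; ÷ 50 g/eq ÷ 2 = 199.3 mol Na₂CO₃.
(a) Mass: 199.3 × 106 = 21,130 g.

(b) Chlorine deficit: 4.2 − 0.6 = 3.6 ppm = 3.6 mg/L as Cl₂.
(b) Cl₂ equivalent needed: 3.6 mg/L × 876,000 L = 3,154,000 mg = 3154 g.
(b) Product at 89.8% available chlorine: 3154 / 0.898 = 3512 g.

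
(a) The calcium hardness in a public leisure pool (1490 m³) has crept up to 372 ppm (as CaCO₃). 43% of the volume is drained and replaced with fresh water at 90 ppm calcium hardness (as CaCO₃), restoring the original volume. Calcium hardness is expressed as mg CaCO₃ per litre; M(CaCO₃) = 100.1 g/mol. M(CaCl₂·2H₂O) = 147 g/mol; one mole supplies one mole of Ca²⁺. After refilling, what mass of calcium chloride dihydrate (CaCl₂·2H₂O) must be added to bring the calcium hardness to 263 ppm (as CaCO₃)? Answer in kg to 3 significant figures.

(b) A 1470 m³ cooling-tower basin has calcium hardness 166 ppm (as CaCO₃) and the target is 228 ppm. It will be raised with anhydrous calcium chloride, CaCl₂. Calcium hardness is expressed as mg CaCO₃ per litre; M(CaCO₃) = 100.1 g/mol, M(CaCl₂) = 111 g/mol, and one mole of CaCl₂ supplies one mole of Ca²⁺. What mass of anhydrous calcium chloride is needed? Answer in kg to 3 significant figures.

(a) 26.8 kg; (b) 101 kg

(a) Volume: 1490 m³ = 1,490,000 L.
(a) After draining 43% and refilling: 372 × 0.57 + 90 × 0.43 = 250.74 ppm.
(a) Deficit to target: 263 − 250.74 = 12.26 mg/L.
(a) As CaCO₃: 12.26 mg/L × 1,490,000 L = 18,270 g; ÷ 100.1 = 182.5 mol Ca²⁺.
(a) Mass: 182.5 × 147 = 26,830 g.

(b) Volume: 1470 m³ = 1,470,000 L.
(b) Hardness to add: (228 − 166) = 62 mg/L as CaCO₃ × 1,470,000 L = 91,140 g as CaCO₃.
(b) Moles of Ca²⁺ (1 mol Ca²⁺ ≡ 1 mol CaCO₃): 91,140 / 100.1 g/mol = 910.5 mol.
(b) Mass of CaCl₂: 910.5 × 111 = 101,100 g.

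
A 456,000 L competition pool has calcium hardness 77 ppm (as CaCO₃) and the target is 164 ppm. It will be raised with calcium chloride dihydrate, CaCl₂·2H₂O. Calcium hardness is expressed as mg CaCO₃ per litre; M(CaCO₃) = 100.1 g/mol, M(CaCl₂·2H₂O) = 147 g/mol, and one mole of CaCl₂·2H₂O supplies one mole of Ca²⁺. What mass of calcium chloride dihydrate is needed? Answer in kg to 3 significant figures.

58.3 kg

Hardness to add: (164 − 77) = 87 mg/L as CaCO₃ × 456,000 L = 39,670 g as CaCO₃.
Moles of Ca²⁺ (1 mol Ca²⁺ ≡ 1 mol CaCO₃): 39,670 / 100.1 g/mol = 396.3 mol.
Mass of CaCl₂·2H₂O: 396.3 × 147 = 58,260 g.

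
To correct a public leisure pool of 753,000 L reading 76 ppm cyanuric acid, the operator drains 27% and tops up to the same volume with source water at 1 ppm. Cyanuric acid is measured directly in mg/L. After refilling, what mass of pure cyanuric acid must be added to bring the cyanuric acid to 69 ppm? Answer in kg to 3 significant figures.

After draining 27% and refilling: 76 × 0.73 + 1 × 0.27 = 55.75 ppm.
Deficit to target: 69 − 55.75 = 13.25 mg/L.
Mass: 13.25 mg/L × 753,000 L = 9977 g cyanuric acid.

9.98 kg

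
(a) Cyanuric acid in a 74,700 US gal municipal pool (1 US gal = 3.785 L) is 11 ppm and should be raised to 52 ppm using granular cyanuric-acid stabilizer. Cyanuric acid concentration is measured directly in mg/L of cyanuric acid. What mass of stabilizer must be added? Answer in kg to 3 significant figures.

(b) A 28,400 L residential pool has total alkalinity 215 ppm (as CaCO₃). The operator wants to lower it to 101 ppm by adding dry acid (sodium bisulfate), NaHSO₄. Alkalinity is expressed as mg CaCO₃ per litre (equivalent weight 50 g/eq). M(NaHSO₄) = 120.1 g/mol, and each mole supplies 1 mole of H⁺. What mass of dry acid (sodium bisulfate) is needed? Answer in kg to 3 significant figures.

(a) 11.6 kg; (b) 7.78 kg

(a) Volume: 74,700 US gal × 3.785 L/gal = 282,740 L.
(a) CYA to add: (52 − 11) = 41 mg/L × 282,740 L = 11,590 g cyanuric acid.

(b) Alkalinity to neutralize: (215 − 101) = 114 mg/L as CaCO₃ × 28,400 L = 3238 g as CaCO₃.
(b) Equivalents of H⁺ required: 3238 ÷ 50 g/eq = 64.75 eq = 64.75 mol NaHSO₄.
(b) Mass of NaHSO₄: 64.75 × 120.1 = 7777 g.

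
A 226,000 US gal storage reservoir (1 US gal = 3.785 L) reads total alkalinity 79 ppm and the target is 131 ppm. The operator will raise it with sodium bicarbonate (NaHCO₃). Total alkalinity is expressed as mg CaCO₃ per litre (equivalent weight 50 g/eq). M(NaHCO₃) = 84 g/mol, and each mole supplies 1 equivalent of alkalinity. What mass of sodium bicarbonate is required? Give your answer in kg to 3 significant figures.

Volume: 226,000 US gal × 3.785 L/gal = 855,410 L.
Alkalinity to add: (131 − 79) = 52 mg/L as CaCO₃ × 855,410 L = 44,480 g as CaCO₃.
Equivalents: 44,480 g ÷ 50 g/eq = 889.6 eq.
NaHCO₃ supplies 1 eq per mole → 889.6 mol.
Mass: 889.6 mol × 84 g/mol = 74,730 g.

74.7 kg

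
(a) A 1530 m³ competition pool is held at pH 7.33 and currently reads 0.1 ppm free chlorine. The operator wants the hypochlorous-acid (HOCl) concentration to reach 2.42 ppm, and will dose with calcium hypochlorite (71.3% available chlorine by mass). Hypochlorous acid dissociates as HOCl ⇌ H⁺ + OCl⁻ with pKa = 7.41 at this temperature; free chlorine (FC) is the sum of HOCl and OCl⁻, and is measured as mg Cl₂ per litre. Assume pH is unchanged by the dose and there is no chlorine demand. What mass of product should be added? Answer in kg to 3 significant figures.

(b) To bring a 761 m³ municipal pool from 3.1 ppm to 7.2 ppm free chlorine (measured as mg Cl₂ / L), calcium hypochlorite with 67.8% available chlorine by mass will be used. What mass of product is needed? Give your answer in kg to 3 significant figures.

(a) 9.30 kg; (b) 4.60 kg

(a) Volume: 1530 m³ = 1,530,000 L.
(a) [OCl⁻]/[HOCl] = 10^(pH − pKa) = 10^(7.33 − 7.41) = 0.8318; fraction as HOCl = 1/(1 + 0.8318) = 0.5459.
(a) Free chlorine required for 2.42 ppm HOCl: 2.42 / 0.5459 = 4.433 ppm.
(a) FC to add: 4.433 − 0.1 = 4.333 mg/L as Cl₂.
(a) Cl₂ equivalent: 4.333 mg/L × 1,530,000 L = 6629 g.
(a) Product at 71.3% available Cl: 6629 / 0.713 = 9298 g.

(b) Volume: 761 m³ = 761,000 L.
(b) Chlorine deficit: 7.2 − 3.1 = 4.1 ppm = 4.1 mg/L as Cl₂.
(b) Cl₂ equivalent needed: 4.1 mg/L × 761,000 L = 3,120,000 mg = 3120 g.
(b) Product at 67.8% available chlorine: 3120 / 0.678 = 4602 g.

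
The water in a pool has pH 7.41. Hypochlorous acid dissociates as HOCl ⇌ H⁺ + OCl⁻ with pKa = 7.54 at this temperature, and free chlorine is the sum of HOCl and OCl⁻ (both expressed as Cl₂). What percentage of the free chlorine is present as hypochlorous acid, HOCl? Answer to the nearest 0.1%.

57.4%

[OCl⁻]/[HOCl] = 10^(pH − pKa) = 10^(7.41 − 7.54) = 10^-0.13 = 0.7413.
Fraction as HOCl = 1 / (1 + 0.7413) = 0.5743.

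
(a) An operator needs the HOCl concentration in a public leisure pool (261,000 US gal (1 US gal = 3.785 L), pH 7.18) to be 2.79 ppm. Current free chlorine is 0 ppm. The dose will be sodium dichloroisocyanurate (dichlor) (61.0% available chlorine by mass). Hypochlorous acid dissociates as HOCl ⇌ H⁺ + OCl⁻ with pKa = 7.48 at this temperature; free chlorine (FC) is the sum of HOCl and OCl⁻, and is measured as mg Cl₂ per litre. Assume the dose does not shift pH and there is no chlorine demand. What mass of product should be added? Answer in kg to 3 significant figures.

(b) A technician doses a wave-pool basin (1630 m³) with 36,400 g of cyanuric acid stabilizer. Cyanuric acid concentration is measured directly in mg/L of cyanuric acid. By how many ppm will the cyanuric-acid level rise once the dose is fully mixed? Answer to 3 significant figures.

(a) 6.78 kg; (b) 22.3 ppm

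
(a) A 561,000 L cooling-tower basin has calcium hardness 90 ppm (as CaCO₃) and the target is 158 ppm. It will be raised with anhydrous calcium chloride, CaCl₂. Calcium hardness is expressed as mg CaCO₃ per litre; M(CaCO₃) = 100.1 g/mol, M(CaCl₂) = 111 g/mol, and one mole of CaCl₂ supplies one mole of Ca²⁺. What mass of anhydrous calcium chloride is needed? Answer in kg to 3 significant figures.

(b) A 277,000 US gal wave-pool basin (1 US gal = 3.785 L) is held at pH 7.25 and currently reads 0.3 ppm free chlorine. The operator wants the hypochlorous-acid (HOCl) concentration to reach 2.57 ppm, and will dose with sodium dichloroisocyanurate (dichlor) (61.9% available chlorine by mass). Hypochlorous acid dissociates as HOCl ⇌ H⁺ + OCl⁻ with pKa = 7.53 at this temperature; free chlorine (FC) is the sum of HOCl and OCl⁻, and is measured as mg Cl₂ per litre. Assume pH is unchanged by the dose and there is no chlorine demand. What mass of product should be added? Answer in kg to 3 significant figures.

(a) 42.3 kg; (b) 6.13 kg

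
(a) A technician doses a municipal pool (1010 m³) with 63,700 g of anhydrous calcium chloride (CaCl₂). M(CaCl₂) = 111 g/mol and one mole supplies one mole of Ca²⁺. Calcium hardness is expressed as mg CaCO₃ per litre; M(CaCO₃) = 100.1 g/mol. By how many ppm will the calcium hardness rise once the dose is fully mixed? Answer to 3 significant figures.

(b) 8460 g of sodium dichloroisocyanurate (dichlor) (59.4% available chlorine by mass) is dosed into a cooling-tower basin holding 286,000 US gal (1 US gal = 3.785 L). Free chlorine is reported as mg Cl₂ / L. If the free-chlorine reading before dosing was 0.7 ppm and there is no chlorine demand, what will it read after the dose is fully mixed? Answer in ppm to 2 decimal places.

(a) 56.9 ppm; (b) 5.34 ppm

(a) Volume: 1010 m³ = 1,010,000 L.
(a) Moles of Ca²⁺: 63,700 g ÷ 111 g/mol = 573.9 mol.
(a) As CaCO₃: 573.9 mol × 100.1 g/mol = 57,440 g.
(a) Rise: 57,440 g / 1,010,000 L × 1000 = 56.88 mg/L.

(b) Volume: 286,000 US gal × 3.785 L/gal = 1,082,510 L.
(b) Available chlorine delivered: 8460 g × 0.594 = 5025 g as Cl₂.
(b) Concentration rise: 5025 g / 1,082,510 L = 4.642 mg/L = 4.64 ppm.
(b) Final FC: 0.7 + 4.64 = 5.34 ppm.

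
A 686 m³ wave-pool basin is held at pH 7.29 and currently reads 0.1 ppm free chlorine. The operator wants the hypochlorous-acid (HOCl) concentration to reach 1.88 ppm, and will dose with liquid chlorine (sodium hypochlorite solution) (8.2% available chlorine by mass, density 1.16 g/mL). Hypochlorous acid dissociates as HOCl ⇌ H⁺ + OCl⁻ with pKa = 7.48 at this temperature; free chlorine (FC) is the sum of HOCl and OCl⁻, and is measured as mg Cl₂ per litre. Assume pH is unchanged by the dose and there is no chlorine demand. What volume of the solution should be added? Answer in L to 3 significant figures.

Volume: 686 m³ = 686,000 L.
[OCl⁻]/[HOCl] = 10^(pH − pKa) = 10^(7.29 − 7.48) = 0.6457; fraction as HOCl = 1/(1 + 0.6457) = 0.6077.
Free chlorine required for 1.88 ppm HOCl: 1.88 / 0.6077 = 3.094 ppm.
FC to add: 3.094 − 0.1 = 2.994 mg/L as Cl₂.
Cl₂ equivalent: 2.994 mg/L × 686,000 L = 2054 g.
Product at 8.2% available Cl: 2054 / 0.082 = 25,050 g.
Volume: 25,050 g ÷ 1.16 g/mL = 21,590 mL.

21.6 L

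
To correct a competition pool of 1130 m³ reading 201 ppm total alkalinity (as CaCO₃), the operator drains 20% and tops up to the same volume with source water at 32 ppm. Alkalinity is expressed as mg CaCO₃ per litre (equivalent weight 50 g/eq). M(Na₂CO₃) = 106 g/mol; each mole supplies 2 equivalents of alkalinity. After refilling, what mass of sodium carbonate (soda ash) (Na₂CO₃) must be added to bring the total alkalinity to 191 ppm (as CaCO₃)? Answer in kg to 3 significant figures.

28.5 kg

Volume: 1130 m³ = 1,130,000 L.
After draining 20% and refilling: 201 × 0.80 + 32 × 0.20 = 167.2 ppm.
Deficit to target: 191 − 167.2 = 23.8 mg/L.
As CaCO₃: 23.8 mg/L × 1,130,000 L = 26,890 g; ÷ 50 g/eq ÷ 2 = 268.9 mol Na₂CO₃.
Mass: 268.9 × 106 = 28,510 g.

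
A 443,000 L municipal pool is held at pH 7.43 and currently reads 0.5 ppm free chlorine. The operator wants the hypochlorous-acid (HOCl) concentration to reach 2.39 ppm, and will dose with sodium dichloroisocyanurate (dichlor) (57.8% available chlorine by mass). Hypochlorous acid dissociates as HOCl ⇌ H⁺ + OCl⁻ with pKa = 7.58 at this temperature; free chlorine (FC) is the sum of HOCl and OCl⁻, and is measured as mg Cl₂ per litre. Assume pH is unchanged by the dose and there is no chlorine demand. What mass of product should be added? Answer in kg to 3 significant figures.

[OCl⁻]/[HOCl] = 10^(pH − pKa) = 10^(7.43 − 7.58) = 0.7079; fraction as HOCl = 1/(1 + 0.7079) = 0.5855.
Free chlorine required for 2.39 ppm HOCl: 2.39 / 0.5855 = 4.082 ppm.
FC to add: 4.082 − 0.5 = 3.582 mg/L as Cl₂.
Cl₂ equivalent: 3.582 mg/L × 443,000 L = 1587 g.
Product at 57.8% available Cl: 1587 / 0.578 = 2745 g.

2.75 kg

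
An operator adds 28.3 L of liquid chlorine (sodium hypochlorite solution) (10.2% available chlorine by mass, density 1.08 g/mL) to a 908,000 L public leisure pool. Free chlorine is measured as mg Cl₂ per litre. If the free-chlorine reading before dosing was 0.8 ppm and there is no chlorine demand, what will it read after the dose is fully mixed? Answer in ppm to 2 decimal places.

4.23 ppm

Mass of solution: 28.3 L × 1000 mL/L × 1.08 g/mL = 30,560 g.
Available chlorine delivered: 30,560 g × 0.102 = 3118 g as Cl₂.
Concentration rise: 3118 g / 908,000 L = 3.433 mg/L = 3.43 ppm.
Final FC: 0.8 + 3.43 = 4.23 ppm.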